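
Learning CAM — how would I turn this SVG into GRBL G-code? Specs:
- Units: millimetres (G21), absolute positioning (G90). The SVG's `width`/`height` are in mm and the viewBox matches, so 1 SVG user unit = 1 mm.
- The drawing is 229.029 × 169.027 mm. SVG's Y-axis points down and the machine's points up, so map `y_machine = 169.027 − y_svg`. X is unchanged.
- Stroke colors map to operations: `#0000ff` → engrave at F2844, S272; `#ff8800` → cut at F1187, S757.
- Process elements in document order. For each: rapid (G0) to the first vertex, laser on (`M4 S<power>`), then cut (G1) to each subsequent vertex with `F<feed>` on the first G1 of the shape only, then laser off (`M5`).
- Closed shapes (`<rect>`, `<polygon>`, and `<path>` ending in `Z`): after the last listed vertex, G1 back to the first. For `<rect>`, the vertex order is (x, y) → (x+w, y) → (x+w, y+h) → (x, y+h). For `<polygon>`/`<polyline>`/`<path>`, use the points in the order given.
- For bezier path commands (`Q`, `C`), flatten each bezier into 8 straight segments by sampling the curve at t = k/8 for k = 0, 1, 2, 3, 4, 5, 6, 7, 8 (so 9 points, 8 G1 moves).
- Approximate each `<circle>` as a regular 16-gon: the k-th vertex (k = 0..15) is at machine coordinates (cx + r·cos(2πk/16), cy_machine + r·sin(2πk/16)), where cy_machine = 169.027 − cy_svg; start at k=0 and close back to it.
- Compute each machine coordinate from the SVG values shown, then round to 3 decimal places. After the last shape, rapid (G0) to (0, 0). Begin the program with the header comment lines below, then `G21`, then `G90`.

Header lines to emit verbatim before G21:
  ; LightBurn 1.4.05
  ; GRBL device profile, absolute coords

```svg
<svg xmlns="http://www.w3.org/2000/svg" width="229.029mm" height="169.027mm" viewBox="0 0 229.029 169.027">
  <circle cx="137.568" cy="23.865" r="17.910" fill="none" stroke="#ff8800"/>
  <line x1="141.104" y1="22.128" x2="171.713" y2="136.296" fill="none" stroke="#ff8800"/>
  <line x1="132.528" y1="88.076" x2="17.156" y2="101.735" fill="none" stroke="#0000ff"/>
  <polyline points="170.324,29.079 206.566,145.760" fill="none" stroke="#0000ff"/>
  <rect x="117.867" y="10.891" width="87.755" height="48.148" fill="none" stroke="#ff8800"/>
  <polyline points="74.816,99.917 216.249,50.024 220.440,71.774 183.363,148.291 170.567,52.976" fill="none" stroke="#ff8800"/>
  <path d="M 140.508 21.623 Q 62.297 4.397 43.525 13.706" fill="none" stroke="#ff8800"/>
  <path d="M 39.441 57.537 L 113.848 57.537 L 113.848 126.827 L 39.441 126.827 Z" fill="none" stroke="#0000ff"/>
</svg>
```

viewBox `0 0 229.029 169.027` with mm width/height → 1 unit = 1 mm. Flip: y_m = 169.027 − y_svg.

**Shape 1** — `<circle>` circle, stroke `#ff8800` → cut (S757, F1187). Machine vertices: (155.478,145.162) → (154.115,152.016) → (150.232,157.826) → (144.422,161.709) → (137.568,163.072) → (130.714,161.709) → (124.904,157.826) → (121.021,152.016) → (119.658,145.162) → (121.021,138.308) → (124.904,132.498) → (130.714,128.615) → (137.568,127.252) → (144.422,128.615) → (150.232,132.498) → (154.115,138.308) → (155.478,145.162). Closed: final G1 returns to the first vertex.

**Shape 2** — `<line>` line segment, stroke `#ff8800` → cut (S757, F1187). Machine vertices: (141.104,146.899) → (171.713,32.731). Open path.

**Shape 3** — `<line>` line segment, stroke `#0000ff` → engrave (S272, F2844). Machine vertices: (132.528,80.951) → (17.156,67.292). Open path.

**Shape 4** — `<polyline>` line segment, stroke `#0000ff` → engrave (S272, F2844). Machine vertices: (170.324,139.948) → (206.566,23.267). Open path.

**Shape 5** — `<rect>` rectangle, stroke `#ff8800` → cut (S757, F1187). Machine vertices: (117.867,158.136) → (205.622,158.136) → (205.622,109.988) → (117.867,109.988) → (117.867,158.136). Closed: final G1 returns to the first vertex.

**Shape 6** — `<polyline>` open polyline, stroke `#ff8800` → cut (S757, F1187). Machine vertices: (74.816,69.110) → (216.249,119.003) → (220.440,97.253) → (183.363,20.736) → (170.567,116.051). Open path.

**Shape 7** — `<path>` quadratic bezier, stroke `#ff8800` → cut (S757, F1187). Control points (SVG): P0=(140.508,21.623), P1=(62.297,4.397), P2=(43.525,13.706); sampled at t=k/8. Machine vertices: (140.508,147.404) → (121.884,151.296) → (105.117,154.359) → (90.208,156.592) → (77.157,157.996) → (65.963,158.571) → (56.626,158.317) → (49.147,157.234) → (43.525,155.321). Open path.

**Shape 8** — `<path>` rectangle, stroke `#0000ff` → engrave (S272, F2844). Machine vertices: (39.441,111.490) → (113.848,111.490) → (113.848,42.200) → (39.441,42.200) → (39.441,111.490). Closed: final G1 returns to the first vertex.

; LightBurn 1.4.05
; GRBL device profile, absolute coords
G21
G90
G0 X155.478 Y145.162
M4 S757
G1 X154.115 Y152.016 F1187
G1 X150.232 Y157.826
G1 X144.422 Y161.709
G1 X137.568 Y163.072
G1 X130.714 Y161.709
G1 X124.904 Y157.826
G1 X121.021 Y152.016
G1 X119.658 Y145.162
G1 X121.021 Y138.308
G1 X124.904 Y132.498
G1 X130.714 Y128.615
G1 X137.568 Y127.252
G1 X144.422 Y128.615
G1 X150.232 Y132.498
G1 X154.115 Y138.308
G1 X155.478 Y145.162
M5
G0 X141.104 Y146.899
M4 S757
G1 X171.713 Y32.731 F1187
M5
G0 X132.528 Y80.951
M4 S272
G1 X17.156 Y67.292 F2844
M5
G0 X170.324 Y139.948
M4 S272
G1 X206.566 Y23.267 F2844
M5
G0 X117.867 Y158.136
M4 S757
G1 X205.622 Y158.136 F1187
G1 X205.622 Y109.988
G1 X117.867 Y109.988
G1 X117.867 Y158.136
M5
G0 X74.816 Y69.110
M4 S757
G1 X216.249 Y119.003 F1187
G1 X220.440 Y97.253
G1 X183.363 Y20.736
G1 X170.567 Y116.051
M5
G0 X140.508 Y147.404
M4 S757
G1 X121.884 Y151.296 F1187
G1 X105.117 Y154.359
G1 X90.208 Y156.592
G1 X77.157 Y157.996
G1 X65.963 Y158.571
G1 X56.626 Y158.317
G1 X49.147 Y157.234
G1 X43.525 Y155.321
M5
G0 X39.441 Y111.490
M4 S272
G1 X113.848 Y111.490 F2844
G1 X113.848 Y42.200
G1 X39.441 Y42.200
G1 X39.441 Y111.490
M5
G0 X0.000 Y0.000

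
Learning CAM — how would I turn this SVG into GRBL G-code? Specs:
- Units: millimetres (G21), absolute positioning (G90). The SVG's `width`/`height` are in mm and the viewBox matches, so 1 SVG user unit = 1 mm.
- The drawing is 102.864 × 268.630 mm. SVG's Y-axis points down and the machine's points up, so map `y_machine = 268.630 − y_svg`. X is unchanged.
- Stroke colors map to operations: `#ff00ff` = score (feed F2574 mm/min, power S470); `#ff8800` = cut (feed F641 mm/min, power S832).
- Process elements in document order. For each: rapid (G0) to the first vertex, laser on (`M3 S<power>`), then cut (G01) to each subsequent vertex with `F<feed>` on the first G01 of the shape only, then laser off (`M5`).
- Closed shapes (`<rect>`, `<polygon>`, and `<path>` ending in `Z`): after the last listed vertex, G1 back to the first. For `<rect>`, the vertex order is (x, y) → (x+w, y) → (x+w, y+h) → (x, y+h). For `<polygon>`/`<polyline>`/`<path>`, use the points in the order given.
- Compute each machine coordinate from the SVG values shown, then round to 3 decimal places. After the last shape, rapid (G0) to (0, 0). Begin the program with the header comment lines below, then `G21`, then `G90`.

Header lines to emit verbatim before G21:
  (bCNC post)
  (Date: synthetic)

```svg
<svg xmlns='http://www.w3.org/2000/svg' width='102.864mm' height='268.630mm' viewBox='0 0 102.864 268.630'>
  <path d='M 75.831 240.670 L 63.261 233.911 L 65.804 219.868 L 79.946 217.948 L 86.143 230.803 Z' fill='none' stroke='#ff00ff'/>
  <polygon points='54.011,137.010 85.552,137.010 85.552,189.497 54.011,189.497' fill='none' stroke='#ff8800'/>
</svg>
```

(bCNC post)
(Date: synthetic)
G21
G90
G0 X75.831 Y27.960
M3 S470
G01 X63.261 Y34.719 F2574
G01 X65.804 Y48.762
G01 X79.946 Y50.682
G01 X86.143 Y37.827
G01 X75.831 Y27.960
M5
G0 X54.011 Y131.620
M3 S832
G01 X85.552 Y131.620 F641
G01 X85.552 Y79.133
G01 X54.011 Y79.133
G01 X54.011 Y131.620
M5
G0 X0.000 Y0.000

viewBox `0 0 102.864 268.630` with mm width/height → 1 unit = 1 mm. Flip: y_m = 268.630 − y_svg.

**Shape 1** — `<path>` regular polygon, stroke `#ff00ff` → score (S470, F2574). Machine vertices: (75.831,27.960) → (63.261,34.719) → (65.804,48.762) → (79.946,50.682) → (86.143,37.827) → (75.831,27.960). Closed: final G1 returns to the first vertex.

**Shape 2** — `<polygon>` rectangle, stroke `#ff8800` → cut (S832, F641). Machine vertices: (54.011,131.620) → (85.552,131.620) → (85.552,79.133) → (54.011,79.133) → (54.011,131.620). Closed: final G1 returns to the first vertex.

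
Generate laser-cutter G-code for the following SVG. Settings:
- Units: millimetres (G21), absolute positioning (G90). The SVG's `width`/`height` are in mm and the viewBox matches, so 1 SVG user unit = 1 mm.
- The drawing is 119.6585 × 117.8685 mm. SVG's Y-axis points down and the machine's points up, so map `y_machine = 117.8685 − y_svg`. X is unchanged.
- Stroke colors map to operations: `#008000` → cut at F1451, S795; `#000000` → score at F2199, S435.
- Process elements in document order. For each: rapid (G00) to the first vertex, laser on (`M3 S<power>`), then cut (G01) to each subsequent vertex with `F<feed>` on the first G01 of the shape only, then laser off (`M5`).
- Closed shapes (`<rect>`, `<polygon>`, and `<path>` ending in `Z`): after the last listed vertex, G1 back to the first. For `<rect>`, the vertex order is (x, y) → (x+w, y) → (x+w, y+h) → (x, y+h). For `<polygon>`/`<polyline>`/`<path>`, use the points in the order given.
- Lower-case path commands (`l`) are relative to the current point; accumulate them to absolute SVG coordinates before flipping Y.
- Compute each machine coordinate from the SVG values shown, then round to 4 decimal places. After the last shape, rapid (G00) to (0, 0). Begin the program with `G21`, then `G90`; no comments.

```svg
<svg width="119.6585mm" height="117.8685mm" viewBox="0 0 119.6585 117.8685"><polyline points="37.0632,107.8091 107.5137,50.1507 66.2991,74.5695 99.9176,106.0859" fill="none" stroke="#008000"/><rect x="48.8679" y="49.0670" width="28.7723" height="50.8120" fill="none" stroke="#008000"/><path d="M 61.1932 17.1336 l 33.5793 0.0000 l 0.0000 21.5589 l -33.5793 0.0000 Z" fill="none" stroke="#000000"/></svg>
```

viewBox `0 0 119.6585 117.8685` with mm width/height → 1 unit = 1 mm. Flip: y_m = 117.8685 − y_svg.

**Shape 1** — `<polyline>` open polyline, stroke `#008000` → cut (S795, F1451). Machine vertices: (37.0632,10.0594) → (107.5137,67.7178) → (66.2991,43.2990) → (99.9176,11.7826). Open path.

**Shape 2** — `<rect>` rectangle, stroke `#008000` → cut (S795, F1451). Machine vertices: (48.8679,68.8015) → (77.6402,68.8015) → (77.6402,17.9895) → (48.8679,17.9895) → (48.8679,68.8015). Closed: final G1 returns to the first vertex.

**Shape 3** — `<path>` rectangle, stroke `#000000` → score (S435, F2199). Machine vertices: (61.1932,100.7349) → (94.7725,100.7349) → (94.7725,79.1760) → (61.1932,79.1760) → (61.1932,100.7349). Closed: final G1 returns to the first vertex.

G21
G90
G00 X37.0632 Y10.0594
M3 S795
G01 X107.5137 Y67.7178 F1451
G01 X66.2991 Y43.2990
G01 X99.9176 Y11.7826
M5
G00 X48.8679 Y68.8015
M3 S795
G01 X77.6402 Y68.8015 F1451
G01 X77.6402 Y17.9895
G01 X48.8679 Y17.9895
G01 X48.8679 Y68.8015
M5
G00 X61.1932 Y100.7349
M3 S435
G01 X94.7725 Y100.7349 F2199
G01 X94.7725 Y79.1760
G01 X61.1932 Y79.1760
G01 X61.1932 Y100.7349
M5
G00 X0.0000 Y0.0000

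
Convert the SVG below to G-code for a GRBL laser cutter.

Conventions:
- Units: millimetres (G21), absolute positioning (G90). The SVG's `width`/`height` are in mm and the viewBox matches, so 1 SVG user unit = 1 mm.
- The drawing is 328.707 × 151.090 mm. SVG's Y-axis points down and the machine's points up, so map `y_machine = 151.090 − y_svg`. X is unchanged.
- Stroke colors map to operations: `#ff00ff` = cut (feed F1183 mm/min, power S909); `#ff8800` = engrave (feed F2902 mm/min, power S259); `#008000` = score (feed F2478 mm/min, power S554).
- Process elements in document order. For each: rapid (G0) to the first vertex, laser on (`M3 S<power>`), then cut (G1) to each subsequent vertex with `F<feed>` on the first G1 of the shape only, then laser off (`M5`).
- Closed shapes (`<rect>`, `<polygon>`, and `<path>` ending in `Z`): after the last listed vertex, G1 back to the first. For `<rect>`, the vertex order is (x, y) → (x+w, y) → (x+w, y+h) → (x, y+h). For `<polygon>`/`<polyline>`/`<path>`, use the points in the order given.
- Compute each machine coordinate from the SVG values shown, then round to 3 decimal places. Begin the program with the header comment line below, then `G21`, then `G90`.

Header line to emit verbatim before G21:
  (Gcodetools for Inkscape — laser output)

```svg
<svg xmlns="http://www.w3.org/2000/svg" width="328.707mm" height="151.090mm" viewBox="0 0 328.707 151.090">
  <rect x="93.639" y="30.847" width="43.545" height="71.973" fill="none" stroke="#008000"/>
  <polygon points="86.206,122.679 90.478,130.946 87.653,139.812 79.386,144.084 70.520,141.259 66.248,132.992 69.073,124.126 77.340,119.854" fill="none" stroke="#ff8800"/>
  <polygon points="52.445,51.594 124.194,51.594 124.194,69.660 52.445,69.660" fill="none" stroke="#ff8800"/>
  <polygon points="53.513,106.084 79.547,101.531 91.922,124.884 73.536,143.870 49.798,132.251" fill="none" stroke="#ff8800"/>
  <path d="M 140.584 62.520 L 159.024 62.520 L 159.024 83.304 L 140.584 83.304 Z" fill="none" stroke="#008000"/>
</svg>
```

1 u = 1 mm; y_m = 151.090 − y.

[1] `<rect>` rectangle, #008000→score S554 F2478: (93.639,120.243) → (137.184,120.243) → (137.184,48.270) → (93.639,48.270) → (93.639,120.243) (closed)

[2] `<polygon>` regular polygon, #ff8800→engrave S259 F2902: (86.206,28.411) → (90.478,20.144) → (87.653,11.278) → (79.386,7.006) → (70.520,9.831) → (66.248,18.098) → (69.073,26.964) → (77.340,31.236) → (86.206,28.411) (closed)

[3] `<polygon>` rectangle, #ff8800→engrave S259 F2902: (52.445,99.496) → (124.194,99.496) → (124.194,81.430) → (52.445,81.430) → (52.445,99.496) (closed)

[4] `<polygon>` regular polygon, #ff8800→engrave S259 F2902: (53.513,45.006) → (79.547,49.559) → (91.922,26.206) → (73.536,7.220) → (49.798,18.839) → (53.513,45.006) (closed)

[5] `<path>` rectangle, #008000→score S554 F2478: (140.584,88.570) → (159.024,88.570) → (159.024,67.786) → (140.584,67.786) → (140.584,88.570) (closed)

(Gcodetools for Inkscape — laser output)
G21
G90
G0 X93.639 Y120.243
M3 S554
G1 X137.184 Y120.243 F2478
G1 X137.184 Y48.270
G1 X93.639 Y48.270
G1 X93.639 Y120.243
M5
G0 X86.206 Y28.411
M3 S259
G1 X90.478 Y20.144 F2902
G1 X87.653 Y11.278
G1 X79.386 Y7.006
G1 X70.520 Y9.831
G1 X66.248 Y18.098
G1 X69.073 Y26.964
G1 X77.340 Y31.236
G1 X86.206 Y28.411
M5
G0 X52.445 Y99.496
M3 S259
G1 X124.194 Y99.496 F2902
G1 X124.194 Y81.430
G1 X52.445 Y81.430
G1 X52.445 Y99.496
M5
G0 X53.513 Y45.006
M3 S259
G1 X79.547 Y49.559 F2902
G1 X91.922 Y26.206
G1 X73.536 Y7.220
G1 X49.798 Y18.839
G1 X53.513 Y45.006
M5
G0 X140.584 Y88.570
M3 S554
G1 X159.024 Y88.570 F2478
G1 X159.024 Y67.786
G1 X140.584 Y67.786
G1 X140.584 Y88.570
M5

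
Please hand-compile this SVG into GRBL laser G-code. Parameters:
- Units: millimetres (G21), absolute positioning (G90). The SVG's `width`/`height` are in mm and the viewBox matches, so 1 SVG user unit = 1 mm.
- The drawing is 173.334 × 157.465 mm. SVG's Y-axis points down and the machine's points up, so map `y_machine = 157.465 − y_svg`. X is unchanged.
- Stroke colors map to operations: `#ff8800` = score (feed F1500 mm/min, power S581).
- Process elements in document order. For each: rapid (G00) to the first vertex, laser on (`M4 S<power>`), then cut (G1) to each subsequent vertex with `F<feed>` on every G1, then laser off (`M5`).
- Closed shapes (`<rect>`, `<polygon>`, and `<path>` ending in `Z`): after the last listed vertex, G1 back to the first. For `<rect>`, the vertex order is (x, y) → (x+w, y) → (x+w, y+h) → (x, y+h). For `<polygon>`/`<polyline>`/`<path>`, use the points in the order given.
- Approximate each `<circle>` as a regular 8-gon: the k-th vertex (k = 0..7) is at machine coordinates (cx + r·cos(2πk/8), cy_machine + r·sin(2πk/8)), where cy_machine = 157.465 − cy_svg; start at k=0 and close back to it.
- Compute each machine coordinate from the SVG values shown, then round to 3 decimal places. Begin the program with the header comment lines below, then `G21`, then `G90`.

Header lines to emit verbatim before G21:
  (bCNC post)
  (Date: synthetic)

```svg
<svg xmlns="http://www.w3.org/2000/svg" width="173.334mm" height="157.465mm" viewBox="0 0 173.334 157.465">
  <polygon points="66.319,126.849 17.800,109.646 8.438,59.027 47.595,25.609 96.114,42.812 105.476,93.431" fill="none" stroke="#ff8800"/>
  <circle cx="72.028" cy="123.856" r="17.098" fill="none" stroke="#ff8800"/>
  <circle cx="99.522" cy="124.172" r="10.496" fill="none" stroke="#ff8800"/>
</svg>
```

Since the viewBox matches the mm dimensions, user units are millimetres directly. The only transform is the Y-flip y_m = 157.465 − y_svg.

Shape 1 is a regular polygon drawn with `<polygon>`. Its stroke #ff8800 means score at S581, F1500. After flipping Y the toolpath is (66.319,30.616) → (17.800,47.819) → (8.438,98.438) → (47.595,131.856) → (96.114,114.653) → (105.476,64.034) → (66.319,30.616), returning to the start.

Shape 2 is a circle drawn with `<circle>`. Its stroke #ff8800 means score at S581, F1500. After flipping Y the toolpath is (89.126,33.609) → (84.118,45.699) → (72.028,50.707) → (59.938,45.699) → (54.930,33.609) → (59.938,21.519) → (72.028,16.511) → (84.118,21.519) → (89.126,33.609), returning to the start.

Shape 3 is a circle drawn with `<circle>`. Its stroke #ff8800 means score at S581, F1500. After flipping Y the toolpath is (110.018,33.293) → (106.944,40.715) → (99.522,43.789) → (92.100,40.715) → (89.026,33.293) → (92.100,25.871) → (99.522,22.797) → (106.944,25.871) → (110.018,33.293), returning to the start.

(bCNC post)
(Date: synthetic)
G21
G90
G00 X66.319 Y30.616
M4 S581
G1 X17.800 Y47.819 F1500
G1 X8.438 Y98.438 F1500
G1 X47.595 Y131.856 F1500
G1 X96.114 Y114.653 F1500
G1 X105.476 Y64.034 F1500
G1 X66.319 Y30.616 F1500
M5
G00 X89.126 Y33.609
M4 S581
G1 X84.118 Y45.699 F1500
G1 X72.028 Y50.707 F1500
G1 X59.938 Y45.699 F1500
G1 X54.930 Y33.609 F1500
G1 X59.938 Y21.519 F1500
G1 X72.028 Y16.511 F1500
G1 X84.118 Y21.519 F1500
G1 X89.126 Y33.609 F1500
M5
G00 X110.018 Y33.293
M4 S581
G1 X106.944 Y40.715 F1500
G1 X99.522 Y43.789 F1500
G1 X92.100 Y40.715 F1500
G1 X89.026 Y33.293 F1500
G1 X92.100 Y25.871 F1500
G1 X99.522 Y22.797 F1500
G1 X106.944 Y25.871 F1500
G1 X110.018 Y33.293 F1500
M5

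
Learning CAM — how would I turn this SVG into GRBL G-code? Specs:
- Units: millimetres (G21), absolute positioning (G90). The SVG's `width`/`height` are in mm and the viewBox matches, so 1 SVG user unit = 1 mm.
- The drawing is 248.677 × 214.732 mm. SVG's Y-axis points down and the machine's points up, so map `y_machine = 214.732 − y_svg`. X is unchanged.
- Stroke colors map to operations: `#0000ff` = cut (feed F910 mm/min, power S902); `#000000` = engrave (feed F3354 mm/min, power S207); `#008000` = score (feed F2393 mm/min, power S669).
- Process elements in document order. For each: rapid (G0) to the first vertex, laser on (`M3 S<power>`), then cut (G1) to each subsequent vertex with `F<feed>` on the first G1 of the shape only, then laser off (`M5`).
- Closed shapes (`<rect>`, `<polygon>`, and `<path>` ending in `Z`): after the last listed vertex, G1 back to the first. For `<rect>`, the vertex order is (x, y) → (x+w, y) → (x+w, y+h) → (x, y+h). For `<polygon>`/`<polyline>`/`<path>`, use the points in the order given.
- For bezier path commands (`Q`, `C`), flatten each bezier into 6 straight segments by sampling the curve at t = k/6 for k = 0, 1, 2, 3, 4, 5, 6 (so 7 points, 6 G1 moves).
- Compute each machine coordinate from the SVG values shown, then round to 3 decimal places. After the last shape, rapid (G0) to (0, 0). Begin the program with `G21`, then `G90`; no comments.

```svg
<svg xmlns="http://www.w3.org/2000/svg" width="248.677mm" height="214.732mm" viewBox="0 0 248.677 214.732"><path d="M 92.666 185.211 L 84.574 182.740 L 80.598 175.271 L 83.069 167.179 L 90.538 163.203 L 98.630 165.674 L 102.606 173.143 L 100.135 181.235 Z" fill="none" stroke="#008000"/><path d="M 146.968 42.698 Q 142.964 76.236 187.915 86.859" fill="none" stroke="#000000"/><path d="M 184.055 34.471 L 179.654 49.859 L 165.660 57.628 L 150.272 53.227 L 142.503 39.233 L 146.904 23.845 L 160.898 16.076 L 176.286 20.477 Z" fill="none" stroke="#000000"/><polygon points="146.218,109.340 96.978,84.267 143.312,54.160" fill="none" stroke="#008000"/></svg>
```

G21
G90
G0 X92.666 Y29.521
M3 S669
G1 X84.574 Y31.992 F2393
G1 X80.598 Y39.461
G1 X83.069 Y47.553
G1 X90.538 Y51.529
G1 X98.630 Y49.058
G1 X102.606 Y41.589
G1 X100.135 Y33.497
G1 X92.666 Y29.521
M5
G0 X146.968 Y172.034
M3 S207
G1 X146.993 Y161.491 F3354
G1 X149.738 Y152.221
G1 X155.203 Y144.225
G1 X163.387 Y137.501
G1 X174.291 Y132.051
G1 X187.915 Y127.873
M5
G0 X184.055 Y180.261
M3 S207
G1 X179.654 Y164.873 F3354
G1 X165.660 Y157.104
G1 X150.272 Y161.505
G1 X142.503 Y175.499
G1 X146.904 Y190.887
G1 X160.898 Y198.656
G1 X176.286 Y194.255
G1 X184.055 Y180.261
M5
G0 X146.218 Y105.392
M3 S669
G1 X96.978 Y130.465 F2393
G1 X143.312 Y160.572
G1 X146.218 Y105.392
M5
G0 X0.000 Y0.000

1 u = 1 mm; y_m = 214.732 − y.

[1] `<path>` regular polygon, #008000→score S669 F2393: (92.666,29.521) → (84.574,31.992) → (80.598,39.461) → (83.069,47.553) → (90.538,51.529) → (98.630,49.058) → (102.606,41.589) → (100.135,33.497) → (92.666,29.521) (closed)

[2] `<path>` quadratic bezier, #000000→engrave S207 F3354: (146.968,172.034) → (146.993,161.491) → (149.738,152.221) → (155.203,144.225) → (163.387,137.501) → (174.291,132.051) → (187.915,127.873)

[3] `<path>` regular polygon, #000000→engrave S207 F3354: (184.055,180.261) → (179.654,164.873) → (165.660,157.104) → (150.272,161.505) → (142.503,175.499) → (146.904,190.887) → (160.898,198.656) → (176.286,194.255) → (184.055,180.261) (closed)

[4] `<polygon>` regular polygon, #008000→score S669 F2393: (146.218,105.392) → (96.978,130.465) → (143.312,160.572) → (146.218,105.392) (closed)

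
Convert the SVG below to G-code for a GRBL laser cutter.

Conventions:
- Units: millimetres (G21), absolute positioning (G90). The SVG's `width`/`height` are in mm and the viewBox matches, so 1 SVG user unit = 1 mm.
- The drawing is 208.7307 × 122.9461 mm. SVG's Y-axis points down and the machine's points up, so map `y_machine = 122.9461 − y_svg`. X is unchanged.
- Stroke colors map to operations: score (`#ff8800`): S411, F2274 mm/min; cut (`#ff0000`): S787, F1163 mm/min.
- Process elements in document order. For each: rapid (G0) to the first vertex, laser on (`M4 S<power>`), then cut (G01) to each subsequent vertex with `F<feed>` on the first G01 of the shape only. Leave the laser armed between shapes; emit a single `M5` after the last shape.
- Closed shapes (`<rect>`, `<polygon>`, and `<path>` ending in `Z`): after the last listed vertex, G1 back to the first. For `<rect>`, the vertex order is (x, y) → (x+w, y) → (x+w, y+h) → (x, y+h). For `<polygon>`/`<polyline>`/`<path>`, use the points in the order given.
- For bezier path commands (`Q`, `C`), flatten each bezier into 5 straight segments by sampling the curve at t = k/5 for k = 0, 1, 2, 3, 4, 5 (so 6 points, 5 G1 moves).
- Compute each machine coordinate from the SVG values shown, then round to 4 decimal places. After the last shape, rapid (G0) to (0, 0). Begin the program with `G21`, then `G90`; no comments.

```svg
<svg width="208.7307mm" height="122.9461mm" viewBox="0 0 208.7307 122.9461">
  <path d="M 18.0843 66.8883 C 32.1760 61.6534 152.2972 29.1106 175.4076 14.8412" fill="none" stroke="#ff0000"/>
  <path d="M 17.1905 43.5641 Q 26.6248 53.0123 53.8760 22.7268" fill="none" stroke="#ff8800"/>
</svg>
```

1 u = 1 mm; y_m = 122.9461 − y.

[1] `<path>` cubic bezier, #ff0000→cut S787 F1163: (18.0843,56.0578) → (37.6385,62.1110) → (72.8939,72.5303) → (114.1045,85.1276) → (151.5244,97.7151) → (175.4076,108.1049)

[2] `<path>` quadratic bezier, #ff8800→score S411 F2274: (17.1905,79.3820) → (21.6769,77.1921) → (27.5886,78.1808) → (34.9257,82.3483) → (43.6882,89.6944) → (53.8760,100.2193)

G21
G90
G0 X18.0843 Y56.0578
M4 S787
G01 X37.6385 Y62.1110 F1163
G01 X72.8939 Y72.5303
G01 X114.1045 Y85.1276
G01 X151.5244 Y97.7151
G01 X175.4076 Y108.1049
G0 X17.1905 Y79.3820
M4 S411
G01 X21.6769 Y77.1921 F2274
G01 X27.5886 Y78.1808
G01 X34.9257 Y82.3483
G01 X43.6882 Y89.6944
G01 X53.8760 Y100.2193
M5
G0 X0.0000 Y0.0000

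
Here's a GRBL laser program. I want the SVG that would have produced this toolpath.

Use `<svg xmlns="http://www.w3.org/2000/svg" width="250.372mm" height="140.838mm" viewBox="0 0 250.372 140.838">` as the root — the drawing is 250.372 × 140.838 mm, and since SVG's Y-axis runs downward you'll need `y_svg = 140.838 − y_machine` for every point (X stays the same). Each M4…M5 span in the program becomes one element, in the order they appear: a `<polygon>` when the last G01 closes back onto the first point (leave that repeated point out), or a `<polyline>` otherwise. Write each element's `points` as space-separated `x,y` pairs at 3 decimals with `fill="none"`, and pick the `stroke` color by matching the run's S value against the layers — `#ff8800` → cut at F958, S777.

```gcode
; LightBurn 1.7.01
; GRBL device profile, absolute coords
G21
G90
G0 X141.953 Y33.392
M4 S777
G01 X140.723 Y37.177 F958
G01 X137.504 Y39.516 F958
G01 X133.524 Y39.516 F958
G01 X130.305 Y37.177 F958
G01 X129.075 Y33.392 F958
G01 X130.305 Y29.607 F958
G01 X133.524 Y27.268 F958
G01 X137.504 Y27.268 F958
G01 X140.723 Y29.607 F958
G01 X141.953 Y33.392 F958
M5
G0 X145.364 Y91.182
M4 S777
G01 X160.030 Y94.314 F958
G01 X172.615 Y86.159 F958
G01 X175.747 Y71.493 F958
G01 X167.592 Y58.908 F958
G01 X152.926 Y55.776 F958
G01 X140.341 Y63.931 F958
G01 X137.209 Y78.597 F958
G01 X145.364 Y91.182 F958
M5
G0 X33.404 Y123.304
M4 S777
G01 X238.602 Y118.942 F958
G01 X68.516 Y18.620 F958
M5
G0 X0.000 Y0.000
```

y_svg = 140.838 − y_m. Every run uses S777, so all elements get stroke `#ff8800` (cut).

[1] closed run; points: 141.953,107.446 140.723,103.661 137.504,101.322 133.524,101.322 130.305,103.661 129.075,107.446 130.305,111.231 133.524,113.570 137.504,113.570 140.723,111.231

[2] closed run; points: 145.364,49.656 160.030,46.524 172.615,54.679 175.747,69.345 167.592,81.930 152.926,85.062 140.341,76.907 137.209,62.241

[3] open run; points: 33.404,17.534 238.602,21.896 68.516,122.218

<svg xmlns="http://www.w3.org/2000/svg" width="250.372mm" height="140.838mm" viewBox="0 0 250.372 140.838">
  <polygon points="141.953,107.446 140.723,103.661 137.504,101.322 133.524,101.322 130.305,103.661 129.075,107.446 130.305,111.231 133.524,113.570 137.504,113.570 140.723,111.231" fill="none" stroke="#ff8800"/>
  <polygon points="145.364,49.656 160.030,46.524 172.615,54.679 175.747,69.345 167.592,81.930 152.926,85.062 140.341,76.907 137.209,62.241" fill="none" stroke="#ff8800"/>
  <polyline points="33.404,17.534 238.602,21.896 68.516,122.218" fill="none" stroke="#ff8800"/>
</svg>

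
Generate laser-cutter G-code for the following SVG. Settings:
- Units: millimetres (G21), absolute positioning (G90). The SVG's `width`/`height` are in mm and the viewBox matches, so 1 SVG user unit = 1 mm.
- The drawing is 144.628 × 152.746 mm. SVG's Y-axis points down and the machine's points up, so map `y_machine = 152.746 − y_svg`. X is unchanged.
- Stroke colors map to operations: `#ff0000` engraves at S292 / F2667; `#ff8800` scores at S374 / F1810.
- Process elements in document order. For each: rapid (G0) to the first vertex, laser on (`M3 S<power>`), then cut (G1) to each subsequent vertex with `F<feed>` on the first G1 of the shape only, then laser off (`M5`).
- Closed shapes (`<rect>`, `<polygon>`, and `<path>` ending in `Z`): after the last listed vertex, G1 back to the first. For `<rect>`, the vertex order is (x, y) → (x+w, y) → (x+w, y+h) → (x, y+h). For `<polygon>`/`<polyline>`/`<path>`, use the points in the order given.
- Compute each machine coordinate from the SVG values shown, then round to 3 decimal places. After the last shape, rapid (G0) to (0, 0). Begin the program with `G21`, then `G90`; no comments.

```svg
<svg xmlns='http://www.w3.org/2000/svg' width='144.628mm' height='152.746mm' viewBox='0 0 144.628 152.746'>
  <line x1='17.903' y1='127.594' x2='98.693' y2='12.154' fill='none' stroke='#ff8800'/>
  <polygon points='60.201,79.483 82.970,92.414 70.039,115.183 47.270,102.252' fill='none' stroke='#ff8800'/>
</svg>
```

G21
G90
G0 X17.903 Y25.152
M3 S374
G1 X98.693 Y140.592 F1810
M5
G0 X60.201 Y73.263
M3 S374
G1 X82.970 Y60.332 F1810
G1 X70.039 Y37.563
G1 X47.270 Y50.494
G1 X60.201 Y73.263
M5
G0 X0.000 Y0.000

1 u = 1 mm; y_m = 152.746 − y.

[1] `<line>` line segment, #ff8800→score S374 F1810: (17.903,25.152) → (98.693,140.592)

[2] `<polygon>` regular polygon, #ff8800→score S374 F1810: (60.201,73.263) → (82.970,60.332) → (70.039,37.563) → (47.270,50.494) → (60.201,73.263) (closed)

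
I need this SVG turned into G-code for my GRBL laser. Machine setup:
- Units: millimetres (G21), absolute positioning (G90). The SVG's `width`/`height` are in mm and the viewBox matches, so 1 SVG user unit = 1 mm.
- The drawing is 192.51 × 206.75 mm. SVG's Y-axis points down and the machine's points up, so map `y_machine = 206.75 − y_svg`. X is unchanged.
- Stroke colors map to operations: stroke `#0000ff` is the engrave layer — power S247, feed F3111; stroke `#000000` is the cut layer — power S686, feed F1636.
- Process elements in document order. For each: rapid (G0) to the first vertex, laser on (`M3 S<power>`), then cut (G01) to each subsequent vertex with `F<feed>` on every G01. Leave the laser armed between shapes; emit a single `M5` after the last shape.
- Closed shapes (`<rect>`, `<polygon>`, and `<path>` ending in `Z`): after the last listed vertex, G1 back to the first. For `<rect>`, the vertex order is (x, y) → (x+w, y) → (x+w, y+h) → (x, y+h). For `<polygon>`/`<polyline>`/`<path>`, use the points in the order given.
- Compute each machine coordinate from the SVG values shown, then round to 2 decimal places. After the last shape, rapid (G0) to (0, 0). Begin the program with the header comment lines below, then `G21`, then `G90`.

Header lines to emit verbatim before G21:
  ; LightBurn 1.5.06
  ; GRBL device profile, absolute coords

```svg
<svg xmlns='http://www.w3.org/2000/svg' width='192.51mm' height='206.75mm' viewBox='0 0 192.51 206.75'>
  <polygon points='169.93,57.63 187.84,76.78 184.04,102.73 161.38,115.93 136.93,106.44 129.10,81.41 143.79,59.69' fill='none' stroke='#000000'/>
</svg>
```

Since the viewBox matches the mm dimensions, user units are millimetres directly. The only transform is the Y-flip y_m = 206.75 − y_svg.

Shape 1 is a regular polygon drawn with `<polygon>`. Its stroke #000000 means cut at S686, F1636. After flipping Y the toolpath is (169.93,149.12) → (187.84,129.97) → (184.04,104.02) → (161.38,90.82) → (136.93,100.31) → (129.10,125.34) → (143.79,147.06) → (169.93,149.12), returning to the start.

; LightBurn 1.5.06
; GRBL device profile, absolute coords
G21
G90
G0 X169.93 Y149.12
M3 S686
G01 X187.84 Y129.97 F1636
G01 X184.04 Y104.02 F1636
G01 X161.38 Y90.82 F1636
G01 X136.93 Y100.31 F1636
G01 X129.10 Y125.34 F1636
G01 X143.79 Y147.06 F1636
G01 X169.93 Y149.12 F1636
M5
G0 X0.00 Y0.00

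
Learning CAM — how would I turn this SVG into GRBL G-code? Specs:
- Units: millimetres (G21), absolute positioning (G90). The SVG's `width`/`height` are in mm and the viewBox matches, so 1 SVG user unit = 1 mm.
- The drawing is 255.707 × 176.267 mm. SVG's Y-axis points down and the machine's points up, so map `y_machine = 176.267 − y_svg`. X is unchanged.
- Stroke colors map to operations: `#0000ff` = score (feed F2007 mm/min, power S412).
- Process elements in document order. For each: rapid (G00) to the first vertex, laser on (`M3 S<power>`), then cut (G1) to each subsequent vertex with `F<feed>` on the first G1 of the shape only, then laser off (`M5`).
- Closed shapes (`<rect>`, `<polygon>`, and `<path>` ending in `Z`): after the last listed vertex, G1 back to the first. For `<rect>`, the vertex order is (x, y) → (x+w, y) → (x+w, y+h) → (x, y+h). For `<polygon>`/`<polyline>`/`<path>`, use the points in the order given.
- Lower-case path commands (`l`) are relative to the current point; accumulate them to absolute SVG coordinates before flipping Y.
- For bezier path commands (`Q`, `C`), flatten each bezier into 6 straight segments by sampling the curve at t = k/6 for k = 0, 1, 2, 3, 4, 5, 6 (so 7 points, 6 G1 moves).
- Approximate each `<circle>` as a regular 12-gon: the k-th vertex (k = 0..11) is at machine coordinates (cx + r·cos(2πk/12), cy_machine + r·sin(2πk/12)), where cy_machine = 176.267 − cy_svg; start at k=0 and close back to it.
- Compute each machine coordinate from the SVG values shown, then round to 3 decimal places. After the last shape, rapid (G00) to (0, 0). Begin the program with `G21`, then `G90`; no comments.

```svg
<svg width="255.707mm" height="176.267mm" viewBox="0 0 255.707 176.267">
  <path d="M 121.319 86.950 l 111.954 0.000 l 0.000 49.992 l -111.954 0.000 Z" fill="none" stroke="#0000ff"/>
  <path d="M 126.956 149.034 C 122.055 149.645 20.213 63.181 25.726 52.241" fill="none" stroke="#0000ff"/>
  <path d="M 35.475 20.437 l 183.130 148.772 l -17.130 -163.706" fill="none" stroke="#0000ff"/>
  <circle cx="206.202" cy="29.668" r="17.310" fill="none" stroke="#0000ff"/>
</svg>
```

Since the viewBox matches the mm dimensions, user units are millimetres directly. The only transform is the Y-flip y_m = 176.267 − y_svg.

Shape 1 is a rectangle drawn with `<path>`. Its stroke #0000ff means score at S412, F2007. After flipping Y the toolpath is (121.319,89.317) → (233.273,89.317) → (233.273,39.325) → (121.319,39.325) → (121.319,89.317), returning to the start.

Shape 2 is a cubic bezier drawn with `<path>`. Its stroke #0000ff means score at S412, F2007. After flipping Y the toolpath is (126.956,27.233) → (117.373,33.431) → (97.308,49.625) → (72.436,71.298) → (48.431,93.934) → (30.970,113.015) → (25.726,124.026).

Shape 3 is a open polyline drawn with `<path>`. Its stroke #0000ff means score at S412, F2007. After flipping Y the toolpath is (35.475,155.830) → (218.605,7.058) → (201.475,170.764).

Shape 4 is a circle drawn with `<circle>`. Its stroke #0000ff means score at S412, F2007. After flipping Y the toolpath is (223.512,146.599) → (221.193,155.254) → (214.857,161.590) → (206.202,163.909) → (197.547,161.590) → (191.211,155.254) → (188.892,146.599) → (191.211,137.944) → (197.547,131.608) → (206.202,129.289) → (214.857,131.608) → (221.193,137.944) → (223.512,146.599), returning to the start.

G21
G90
G00 X121.319 Y89.317
M3 S412
G1 X233.273 Y89.317 F2007
G1 X233.273 Y39.325
G1 X121.319 Y39.325
G1 X121.319 Y89.317
M5
G00 X126.956 Y27.233
M3 S412
G1 X117.373 Y33.431 F2007
G1 X97.308 Y49.625
G1 X72.436 Y71.298
G1 X48.431 Y93.934
G1 X30.970 Y113.015
G1 X25.726 Y124.026
M5
G00 X35.475 Y155.830
M3 S412
G1 X218.605 Y7.058 F2007
G1 X201.475 Y170.764
M5
G00 X223.512 Y146.599
M3 S412
G1 X221.193 Y155.254 F2007
G1 X214.857 Y161.590
G1 X206.202 Y163.909
G1 X197.547 Y161.590
G1 X191.211 Y155.254
G1 X188.892 Y146.599
G1 X191.211 Y137.944
G1 X197.547 Y131.608
G1 X206.202 Y129.289
G1 X214.857 Y131.608
G1 X221.193 Y137.944
G1 X223.512 Y146.599
M5
G00 X0.000 Y0.000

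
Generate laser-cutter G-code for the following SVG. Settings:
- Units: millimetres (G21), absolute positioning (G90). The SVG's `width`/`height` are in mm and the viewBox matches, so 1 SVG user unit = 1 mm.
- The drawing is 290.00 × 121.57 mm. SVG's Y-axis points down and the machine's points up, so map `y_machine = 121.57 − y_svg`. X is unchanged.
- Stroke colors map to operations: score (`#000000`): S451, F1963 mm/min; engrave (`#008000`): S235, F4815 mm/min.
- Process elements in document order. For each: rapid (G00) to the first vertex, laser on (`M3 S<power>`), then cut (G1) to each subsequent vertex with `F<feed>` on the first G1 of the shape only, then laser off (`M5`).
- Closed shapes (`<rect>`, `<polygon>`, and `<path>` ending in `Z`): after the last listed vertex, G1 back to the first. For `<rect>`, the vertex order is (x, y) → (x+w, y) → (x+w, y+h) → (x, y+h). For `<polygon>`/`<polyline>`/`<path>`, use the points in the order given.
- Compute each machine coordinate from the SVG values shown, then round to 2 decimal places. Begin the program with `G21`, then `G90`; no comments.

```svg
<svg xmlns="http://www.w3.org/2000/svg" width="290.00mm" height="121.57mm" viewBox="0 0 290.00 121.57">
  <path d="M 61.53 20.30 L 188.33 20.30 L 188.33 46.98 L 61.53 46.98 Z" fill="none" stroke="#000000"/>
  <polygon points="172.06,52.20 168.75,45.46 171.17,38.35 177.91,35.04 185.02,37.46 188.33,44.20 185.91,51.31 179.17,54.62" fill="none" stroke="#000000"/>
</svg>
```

1 u = 1 mm; y_m = 121.57 − y.

[1] `<path>` rectangle, #000000→score S451 F1963: (61.53,101.27) → (188.33,101.27) → (188.33,74.59) → (61.53,74.59) → (61.53,101.27) (closed)

[2] `<polygon>` regular polygon, #000000→score S451 F1963: (172.06,69.37) → (168.75,76.11) → (171.17,83.22) → (177.91,86.53) → (185.02,84.11) → (188.33,77.37) → (185.91,70.26) → (179.17,66.95) → (172.06,69.37) (closed)

G21
G90
G00 X61.53 Y101.27
M3 S451
G1 X188.33 Y101.27 F1963
G1 X188.33 Y74.59
G1 X61.53 Y74.59
G1 X61.53 Y101.27
M5
G00 X172.06 Y69.37
M3 S451
G1 X168.75 Y76.11 F1963
G1 X171.17 Y83.22
G1 X177.91 Y86.53
G1 X185.02 Y84.11
G1 X188.33 Y77.37
G1 X185.91 Y70.26
G1 X179.17 Y66.95
G1 X172.06 Y69.37
M5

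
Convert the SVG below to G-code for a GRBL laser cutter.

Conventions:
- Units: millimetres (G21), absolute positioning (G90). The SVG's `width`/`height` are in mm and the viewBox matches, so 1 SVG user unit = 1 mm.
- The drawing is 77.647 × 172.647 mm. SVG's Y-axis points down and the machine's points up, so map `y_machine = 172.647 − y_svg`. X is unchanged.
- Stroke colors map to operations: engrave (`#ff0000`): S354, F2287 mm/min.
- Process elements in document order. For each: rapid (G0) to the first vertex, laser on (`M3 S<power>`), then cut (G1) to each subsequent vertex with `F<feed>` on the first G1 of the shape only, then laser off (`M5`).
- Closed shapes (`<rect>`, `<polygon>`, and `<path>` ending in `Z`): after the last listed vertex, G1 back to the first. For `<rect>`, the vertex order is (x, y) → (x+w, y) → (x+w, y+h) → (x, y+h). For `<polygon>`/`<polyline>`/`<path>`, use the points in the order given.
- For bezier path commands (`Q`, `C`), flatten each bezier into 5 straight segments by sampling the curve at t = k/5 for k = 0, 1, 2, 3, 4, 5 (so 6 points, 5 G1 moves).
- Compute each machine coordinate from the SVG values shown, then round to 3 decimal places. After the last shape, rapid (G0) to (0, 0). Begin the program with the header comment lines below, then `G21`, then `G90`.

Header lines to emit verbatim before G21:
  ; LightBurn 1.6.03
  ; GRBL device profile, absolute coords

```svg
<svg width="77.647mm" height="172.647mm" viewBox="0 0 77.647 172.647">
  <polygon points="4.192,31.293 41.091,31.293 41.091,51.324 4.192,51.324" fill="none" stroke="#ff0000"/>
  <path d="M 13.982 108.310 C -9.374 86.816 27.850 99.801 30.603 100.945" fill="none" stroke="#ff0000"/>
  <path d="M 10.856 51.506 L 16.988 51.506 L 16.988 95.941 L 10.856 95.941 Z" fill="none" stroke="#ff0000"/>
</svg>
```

viewBox `0 0 77.647 172.647` with mm width/height → 1 unit = 1 mm. Flip: y_m = 172.647 − y_svg.

**Shape 1** — `<polygon>` rectangle, stroke `#ff0000` → engrave (S354, F2287). Machine vertices: (4.192,141.354) → (41.091,141.354) → (41.091,121.323) → (4.192,121.323) → (4.192,141.354). Closed: final G1 returns to the first vertex.

**Shape 2** — `<path>` cubic bezier, stroke `#ff0000` → engrave (S354, F2287). Control points (SVG): P0=(13.982,108.310), P1=(-9.374,86.816), P2=(27.850,99.801), P3=(30.603,100.945); sampled at t=k/5. Machine vertices: (13.982,64.337) → (6.478,73.466) → (8.950,76.544) → (16.837,75.794) → (25.575,73.439) → (30.603,71.702). Open path.

**Shape 3** — `<path>` rectangle, stroke `#ff0000` → engrave (S354, F2287). Machine vertices: (10.856,121.141) → (16.988,121.141) → (16.988,76.706) → (10.856,76.706) → (10.856,121.141). Closed: final G1 returns to the first vertex.

; LightBurn 1.6.03
; GRBL device profile, absolute coords
G21
G90
G0 X4.192 Y141.354
M3 S354
G1 X41.091 Y141.354 F2287
G1 X41.091 Y121.323
G1 X4.192 Y121.323
G1 X4.192 Y141.354
M5
G0 X13.982 Y64.337
M3 S354
G1 X6.478 Y73.466 F2287
G1 X8.950 Y76.544
G1 X16.837 Y75.794
G1 X25.575 Y73.439
G1 X30.603 Y71.702
M5
G0 X10.856 Y121.141
M3 S354
G1 X16.988 Y121.141 F2287
G1 X16.988 Y76.706
G1 X10.856 Y76.706
G1 X10.856 Y121.141
M5
G0 X0.000 Y0.000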